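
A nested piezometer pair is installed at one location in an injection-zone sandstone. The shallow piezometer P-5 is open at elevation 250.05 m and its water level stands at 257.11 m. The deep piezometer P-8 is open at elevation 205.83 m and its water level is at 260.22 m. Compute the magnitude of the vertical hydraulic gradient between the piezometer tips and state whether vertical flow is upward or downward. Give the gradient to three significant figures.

|i_v| ≈ 0.0703; vertical flow is upward

Total head at P-5: h = 257.11 m (water level in the standpipe).
Total head at P-8: h = 260.22 m.
Δh = h(P-5) − h(P-8) = 257.11 − 260.22 = -3.11 m.
Vertical separation Δz = 250.05 − 205.83 = 44.22 m.
|i_v| = |Δh| / Δz = 3.11 / 44.22 = 0.0703.
Head is higher in the deep piezometer, so vertical flow is upward (discharge condition).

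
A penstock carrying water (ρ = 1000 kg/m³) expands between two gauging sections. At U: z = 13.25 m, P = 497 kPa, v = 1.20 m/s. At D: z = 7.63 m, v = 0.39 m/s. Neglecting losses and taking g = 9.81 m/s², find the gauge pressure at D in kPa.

Pressure head at U: ψ₁ = P₁/(ρg) = 497×1000 / (1000 × 9.81) = 50.66 m.
Velocity heads: v₁²/2g = 1.20²/19.62 = 0.073 m; v₂²/2g = 0.39²/19.62 = 0.008 m.
Total head H = z₁ + ψ₁ + v₁²/2g = 13.25 + 50.66 + 0.073 = 63.98 m.
ψ₂ = H − z₂ − v₂²/2g = 63.98 − 7.63 − 0.008 = 56.34 m.
P₂ = ρgψ₂ = 1000 × 9.81 × 56.34 ≈ 553 kPa.

P₂ ≈ 553 kPa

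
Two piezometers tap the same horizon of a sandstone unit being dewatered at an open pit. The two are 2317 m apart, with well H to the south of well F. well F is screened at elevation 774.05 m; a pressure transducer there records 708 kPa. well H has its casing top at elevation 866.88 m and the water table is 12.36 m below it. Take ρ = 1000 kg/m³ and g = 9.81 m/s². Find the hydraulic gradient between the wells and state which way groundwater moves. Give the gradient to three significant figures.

Pressure head at well F: ψ = P/(ρg) = 708×1000 / (1000 × 9.81) = 72.17 m.
Total head at well F: h = z + ψ = 774.05 + 72.17 = 846.22 m.
Total head at well H: h = 866.88 − 12.36 = 854.52 m.
Head difference: h(well F) − h(well H) = 846.22 − 854.52 = -8.30 m.
Hydraulic gradient: i = |Δh| / L = 8.30 / 2317 = 0.00358.
Flow is from higher to lower head: from well H toward well F, i.e. toward the north.

i ≈ 0.00358; groundwater flows toward the north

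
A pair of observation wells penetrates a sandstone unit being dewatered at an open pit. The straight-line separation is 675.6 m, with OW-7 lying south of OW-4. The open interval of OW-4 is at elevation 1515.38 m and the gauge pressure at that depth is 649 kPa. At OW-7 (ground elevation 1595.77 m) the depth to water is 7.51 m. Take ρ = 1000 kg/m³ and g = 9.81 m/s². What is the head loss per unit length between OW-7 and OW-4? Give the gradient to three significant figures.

Pressure head at OW-4: ψ = P/(ρg) = 649×1000 / (1000 × 9.81) = 66.16 m.
Total head at OW-4: h = z + ψ = 1515.38 + 66.16 = 1581.54 m.
Total head at OW-7: h = 1595.77 − 7.51 = 1588.26 m.
Head difference: h(OW-4) − h(OW-7) = 1581.54 − 1588.26 = -6.72 m.
Hydraulic gradient: i = |Δh| / L = 6.72 / 675.6 = 0.00995.

i ≈ 0.00995 m/m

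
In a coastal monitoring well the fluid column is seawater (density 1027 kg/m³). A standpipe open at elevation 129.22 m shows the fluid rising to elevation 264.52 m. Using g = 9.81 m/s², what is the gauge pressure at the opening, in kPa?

Pressure head ψ = h − z = 264.52 − 129.22 = 135.30 m.
P = ρgψ = 1027 × 9.81 × 135.30 = 1363130 Pa ≈ 1360 kPa.

P ≈ 1360 kPa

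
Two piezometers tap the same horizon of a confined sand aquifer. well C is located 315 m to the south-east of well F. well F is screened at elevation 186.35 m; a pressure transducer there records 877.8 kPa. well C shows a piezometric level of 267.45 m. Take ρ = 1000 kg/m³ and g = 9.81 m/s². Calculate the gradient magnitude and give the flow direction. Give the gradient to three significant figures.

i ≈ 0.0266; groundwater flows toward the south-east

Pressure head at well F: ψ = P/(ρg) = 877.8×1000 / (1000 × 9.81) = 89.48 m.
Total head at well F: h = z + ψ = 186.35 + 89.48 = 275.83 m.
Total head at well C: h = 267.45 m (water level in the piezometer is the total head).
Head difference: h(well F) − h(well C) = 275.83 − 267.45 = 8.38 m.
Hydraulic gradient: i = |Δh| / L = 8.38 / 315 = 0.0266.
Flow is from higher to lower head: from well F toward well C, i.e. toward the south-east.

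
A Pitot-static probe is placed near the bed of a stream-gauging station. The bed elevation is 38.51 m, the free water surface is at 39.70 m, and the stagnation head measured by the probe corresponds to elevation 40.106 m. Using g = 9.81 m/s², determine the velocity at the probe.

Near the bed, under hydrostatic conditions, the piezometric head (z + ψ) equals the free-surface elevation, 39.70 m.
Velocity head = total − piezometric = 40.106 − 39.70 = 0.406 m.
v = √(2g·h_v) = √(2 × 9.81 × 0.406) = 2.82 m/s.

v ≈ 2.82 m/s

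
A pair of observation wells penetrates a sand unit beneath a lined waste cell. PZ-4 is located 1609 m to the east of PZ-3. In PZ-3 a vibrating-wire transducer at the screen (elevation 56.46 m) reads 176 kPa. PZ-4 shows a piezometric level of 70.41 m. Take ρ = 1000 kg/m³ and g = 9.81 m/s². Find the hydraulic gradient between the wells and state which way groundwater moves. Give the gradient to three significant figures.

Pressure head at PZ-3: ψ = P/(ρg) = 176×1000 / (1000 × 9.81) = 17.94 m.
Total head at PZ-3: h = z + ψ = 56.46 + 17.94 = 74.40 m.
Total head at PZ-4: h = 70.41 m (water level in the piezometer is the total head).
Head difference: h(PZ-3) − h(PZ-4) = 74.40 − 70.41 = 3.99 m.
Hydraulic gradient: i = |Δh| / L = 3.99 / 1609 = 0.00248.
Flow is from higher to lower head: from PZ-3 toward PZ-4, i.e. toward the east.

i ≈ 0.00248; groundwater flows toward the east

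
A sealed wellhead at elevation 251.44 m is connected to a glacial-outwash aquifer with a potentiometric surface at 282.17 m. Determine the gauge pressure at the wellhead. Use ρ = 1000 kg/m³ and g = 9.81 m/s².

P ≈ 301 kPa

Head above the cap: Δh = 282.17 − 251.44 = 30.73 m.
P = ρgΔh = 1000 × 9.81 × 30.73 = 301461 Pa ≈ 301 kPa.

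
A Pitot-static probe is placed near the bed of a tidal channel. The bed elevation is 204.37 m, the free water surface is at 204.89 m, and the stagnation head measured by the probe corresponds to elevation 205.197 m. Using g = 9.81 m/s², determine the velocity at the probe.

Near the bed, under hydrostatic conditions, the piezometric head (z + ψ) equals the free-surface elevation, 204.89 m.
Velocity head = total − piezometric = 205.197 − 204.89 = 0.307 m.
v = √(2g·h_v) = √(2 × 9.81 × 0.307) = 2.45 m/s.

v ≈ 2.45 m/s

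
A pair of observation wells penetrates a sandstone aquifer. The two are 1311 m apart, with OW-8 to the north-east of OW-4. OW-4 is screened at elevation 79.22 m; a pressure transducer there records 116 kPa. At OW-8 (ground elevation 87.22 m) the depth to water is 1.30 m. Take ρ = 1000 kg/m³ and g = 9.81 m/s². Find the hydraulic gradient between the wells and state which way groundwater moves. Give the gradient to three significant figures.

Pressure head at OW-4: ψ = P/(ρg) = 116×1000 / (1000 × 9.81) = 11.82 m.
Total head at OW-4: h = z + ψ = 79.22 + 11.82 = 91.04 m.
Total head at OW-8: h = 87.22 − 1.30 = 85.92 m.
Head difference: h(OW-4) − h(OW-8) = 91.04 − 85.92 = 5.12 m.
Hydraulic gradient: i = |Δh| / L = 5.12 / 1311 = 0.00391.
Flow is from higher to lower head: from OW-4 toward OW-8, i.e. toward the north-east.

i ≈ 0.00391; groundwater flows toward the north-east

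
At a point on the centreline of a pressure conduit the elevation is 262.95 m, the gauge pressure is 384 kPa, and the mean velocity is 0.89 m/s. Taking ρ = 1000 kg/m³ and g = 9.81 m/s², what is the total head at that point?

Pressure head ψ = P/(ρg) = 384×1000 / (1000 × 9.81) = 39.14 m.
Velocity head = v²/(2g) = 0.89² / (2 × 9.81) = 0.040 m.
h = z + ψ + v²/(2g) = 262.95 + 39.14 + 0.040 = 302.13 m.

h ≈ 302.13 m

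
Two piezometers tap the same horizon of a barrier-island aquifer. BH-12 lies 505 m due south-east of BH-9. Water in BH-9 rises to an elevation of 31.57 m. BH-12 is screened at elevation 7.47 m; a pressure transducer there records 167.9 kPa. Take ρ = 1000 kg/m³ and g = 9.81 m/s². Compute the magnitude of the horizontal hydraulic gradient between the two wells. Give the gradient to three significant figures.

Total head at BH-9: h = 31.57 m (water level in the piezometer is the total head).
Pressure head at BH-12: ψ = P/(ρg) = 167.9×1000 / (1000 × 9.81) = 17.12 m.
Total head at BH-12: h = z + ψ = 7.47 + 17.12 = 24.59 m.
Head difference: h(BH-9) − h(BH-12) = 31.57 − 24.59 = 6.98 m.
Hydraulic gradient: i = |Δh| / L = 6.98 / 505 = 0.0138.

i ≈ 0.0138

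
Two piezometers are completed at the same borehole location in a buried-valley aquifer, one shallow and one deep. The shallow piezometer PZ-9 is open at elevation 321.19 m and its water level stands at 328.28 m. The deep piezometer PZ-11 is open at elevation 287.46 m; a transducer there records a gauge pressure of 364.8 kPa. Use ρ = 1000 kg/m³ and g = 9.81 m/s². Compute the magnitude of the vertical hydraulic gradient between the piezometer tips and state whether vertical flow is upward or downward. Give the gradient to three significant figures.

Total head at PZ-9: h = 328.28 m (water level in the standpipe).
Pressure head at PZ-11: ψ = P/(ρg) = 364.8×1000 / (1000 × 9.81) = 37.19 m.
Total head at PZ-11: h = z + ψ = 287.46 + 37.19 = 324.65 m.
Δh = h(PZ-9) − h(PZ-11) = 328.28 − 324.65 = 3.63 m.
Vertical separation Δz = 321.19 − 287.46 = 33.73 m.
|i_v| = |Δh| / Δz = 3.63 / 33.73 = 0.108.
Head is higher in the shallow piezometer, so vertical flow is downward (recharge condition).

|i_v| ≈ 0.108; vertical flow is downward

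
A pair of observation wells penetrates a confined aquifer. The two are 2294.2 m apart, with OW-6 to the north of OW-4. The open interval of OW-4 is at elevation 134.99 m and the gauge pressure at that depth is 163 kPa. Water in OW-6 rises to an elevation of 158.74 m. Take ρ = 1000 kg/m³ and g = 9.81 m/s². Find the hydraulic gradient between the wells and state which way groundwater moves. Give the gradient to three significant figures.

Pressure head at OW-4: ψ = P/(ρg) = 163×1000 / (1000 × 9.81) = 16.62 m.
Total head at OW-4: h = z + ψ = 134.99 + 16.62 = 151.61 m.
Total head at OW-6: h = 158.74 m (water level in the piezometer is the total head).
Head difference: h(OW-4) − h(OW-6) = 151.61 − 158.74 = -7.13 m.
Hydraulic gradient: i = |Δh| / L = 7.13 / 2294.2 = 0.00311.
Flow is from higher to lower head: from OW-6 toward OW-4, i.e. toward the south.

i ≈ 0.00311; groundwater flows toward the south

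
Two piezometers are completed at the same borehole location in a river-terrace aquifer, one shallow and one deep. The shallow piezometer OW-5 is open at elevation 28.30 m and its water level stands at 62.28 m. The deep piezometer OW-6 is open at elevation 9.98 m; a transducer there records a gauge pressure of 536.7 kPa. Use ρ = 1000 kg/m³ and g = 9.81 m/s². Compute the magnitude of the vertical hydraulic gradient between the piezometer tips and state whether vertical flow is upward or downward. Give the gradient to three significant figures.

Total head at OW-5: h = 62.28 m (water level in the standpipe).
Pressure head at OW-6: ψ = P/(ρg) = 536.7×1000 / (1000 × 9.81) = 54.71 m.
Total head at OW-6: h = z + ψ = 9.98 + 54.71 = 64.69 m.
Δh = h(OW-5) − h(OW-6) = 62.28 − 64.69 = -2.41 m.
Vertical separation Δz = 28.30 − 9.98 = 18.32 m.
|i_v| = |Δh| / Δz = 2.41 / 18.32 = 0.132.
Head is higher in the deep piezometer, so vertical flow is upward (discharge condition).

|i_v| ≈ 0.132; vertical flow is upward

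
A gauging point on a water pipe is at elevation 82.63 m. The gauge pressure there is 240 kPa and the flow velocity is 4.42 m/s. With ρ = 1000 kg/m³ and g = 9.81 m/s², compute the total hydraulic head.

h ≈ 108.09 m

Pressure head ψ = P/(ρg) = 240×1000 / (1000 × 9.81) = 24.46 m.
Velocity head = v²/(2g) = 4.42² / (2 × 9.81) = 0.996 m.
h = z + ψ + v²/(2g) = 82.63 + 24.46 + 0.996 = 108.09 m.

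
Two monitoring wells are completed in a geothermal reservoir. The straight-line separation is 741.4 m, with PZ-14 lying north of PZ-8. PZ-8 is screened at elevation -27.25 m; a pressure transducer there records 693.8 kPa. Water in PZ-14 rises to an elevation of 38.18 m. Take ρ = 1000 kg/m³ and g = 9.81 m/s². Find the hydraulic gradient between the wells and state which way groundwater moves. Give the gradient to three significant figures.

Pressure head at PZ-8: ψ = P/(ρg) = 693.8×1000 / (1000 × 9.81) = 70.72 m.
Total head at PZ-8: h = z + ψ = -27.25 + 70.72 = 43.47 m.
Total head at PZ-14: h = 38.18 m (water level in the piezometer is the total head).
Head difference: h(PZ-8) − h(PZ-14) = 43.47 − 38.18 = 5.29 m.
Hydraulic gradient: i = |Δh| / L = 5.29 / 741.4 = 0.00714.
Flow is from higher to lower head: from PZ-8 toward PZ-14, i.e. toward the north.

i ≈ 0.00714; groundwater flows toward the north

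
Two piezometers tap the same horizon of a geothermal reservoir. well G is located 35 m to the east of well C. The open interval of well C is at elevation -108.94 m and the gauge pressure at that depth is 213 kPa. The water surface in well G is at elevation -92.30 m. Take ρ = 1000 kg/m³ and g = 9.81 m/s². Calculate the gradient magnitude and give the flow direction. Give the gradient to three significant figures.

Pressure head at well C: ψ = P/(ρg) = 213×1000 / (1000 × 9.81) = 21.71 m.
Total head at well C: h = z + ψ = -108.94 + 21.71 = -87.23 m.
Total head at well G: h = -92.30 m (water level in the piezometer is the total head).
Head difference: h(well C) − h(well G) = -87.23 − (-92.30) = 5.07 m.
Hydraulic gradient: i = |Δh| / L = 5.07 / 35 = 0.145.
Flow is from higher to lower head: from well C toward well G, i.e. toward the east.

i ≈ 0.145; groundwater flows toward the east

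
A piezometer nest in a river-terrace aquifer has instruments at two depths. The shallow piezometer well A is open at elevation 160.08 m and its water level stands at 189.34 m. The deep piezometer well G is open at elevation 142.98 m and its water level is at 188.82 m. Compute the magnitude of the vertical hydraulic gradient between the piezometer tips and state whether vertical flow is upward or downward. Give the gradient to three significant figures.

Total head at well A: h = 189.34 m (water level in the standpipe).
Total head at well G: h = 188.82 m.
Δh = h(well A) − h(well G) = 189.34 − 188.82 = 0.52 m.
Vertical separation Δz = 160.08 − 142.98 = 17.10 m.
|i_v| = |Δh| / Δz = 0.52 / 17.10 = 0.0304.
Head is higher in the shallow piezometer, so vertical flow is downward (recharge condition).

|i_v| ≈ 0.0304; vertical flow is downward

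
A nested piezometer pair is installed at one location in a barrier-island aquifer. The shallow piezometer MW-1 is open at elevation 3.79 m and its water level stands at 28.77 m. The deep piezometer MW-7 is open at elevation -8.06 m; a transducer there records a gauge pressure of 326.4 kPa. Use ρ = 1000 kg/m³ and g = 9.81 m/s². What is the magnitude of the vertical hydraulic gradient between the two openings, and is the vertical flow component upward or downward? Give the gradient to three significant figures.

|i_v| ≈ 0.300; vertical flow is downward

Total head at MW-1: h = 28.77 m (water level in the standpipe).
Pressure head at MW-7: ψ = P/(ρg) = 326.4×1000 / (1000 × 9.81) = 33.27 m.
Total head at MW-7: h = z + ψ = -8.06 + 33.27 = 25.21 m.
Δh = h(MW-1) − h(MW-7) = 28.77 − 25.21 = 3.56 m.
Vertical separation Δz = 3.79 − (-8.06) = 11.85 m.
|i_v| = |Δh| / Δz = 3.56 / 11.85 = 0.300.
Head is higher in the shallow piezometer, so vertical flow is downward (recharge condition).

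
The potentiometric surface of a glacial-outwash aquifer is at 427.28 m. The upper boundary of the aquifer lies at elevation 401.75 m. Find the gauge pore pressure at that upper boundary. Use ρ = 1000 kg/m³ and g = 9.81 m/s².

P ≈ 250 kPa

Pressure head at the aquifer top: ψ = h − z = 427.28 − 401.75 = 25.53 m.
P = ρgψ = 1000 × 9.81 × 25.53 = 250449 Pa ≈ 250 kPa.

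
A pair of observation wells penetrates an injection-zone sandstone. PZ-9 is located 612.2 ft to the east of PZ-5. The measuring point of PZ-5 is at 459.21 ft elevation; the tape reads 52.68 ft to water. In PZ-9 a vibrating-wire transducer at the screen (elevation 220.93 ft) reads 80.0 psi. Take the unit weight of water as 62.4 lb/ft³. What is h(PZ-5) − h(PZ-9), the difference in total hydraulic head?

Total head at PZ-5: h = 459.21 − 52.68 = 406.53 ft.
Pressure head at PZ-9: ψ = 144·P/γ = 144 × 80.0 / 62.4 = 184.62 ft.
Total head at PZ-9: h = z + ψ = 220.93 + 184.62 = 405.55 ft.
Head difference: h(PZ-5) − h(PZ-9) = 406.53 − 405.55 = 0.98 ft.

Δh ≈ 0.98 ft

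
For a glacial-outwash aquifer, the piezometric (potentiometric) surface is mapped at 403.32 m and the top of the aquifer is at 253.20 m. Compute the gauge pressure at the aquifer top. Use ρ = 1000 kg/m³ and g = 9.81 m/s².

Pressure head at the aquifer top: ψ = h − z = 403.32 − 253.20 = 150.12 m.
P = ρgψ = 1000 × 9.81 × 150.12 = 1472677 Pa ≈ 1470 kPa.

P ≈ 1470 kPa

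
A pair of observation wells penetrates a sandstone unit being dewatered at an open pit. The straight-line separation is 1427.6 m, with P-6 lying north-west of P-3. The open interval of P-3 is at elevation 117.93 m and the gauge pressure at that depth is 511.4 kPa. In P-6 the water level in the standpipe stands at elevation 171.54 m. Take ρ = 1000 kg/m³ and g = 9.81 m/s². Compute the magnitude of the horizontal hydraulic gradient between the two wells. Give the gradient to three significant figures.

i ≈ 0.00104

Pressure head at P-3: ψ = P/(ρg) = 511.4×1000 / (1000 × 9.81) = 52.13 m.
Total head at P-3: h = z + ψ = 117.93 + 52.13 = 170.06 m.
Total head at P-6: h = 171.54 m (water level in the piezometer is the total head).
Head difference: h(P-3) − h(P-6) = 170.06 − 171.54 = -1.48 m.
Hydraulic gradient: i = |Δh| / L = 1.48 / 1427.6 = 0.00104.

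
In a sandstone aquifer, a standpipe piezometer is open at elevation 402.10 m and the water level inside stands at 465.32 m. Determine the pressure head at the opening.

Total head h = 465.32 m (the water-surface elevation in the piezometer).
Pressure head ψ = h − z = 465.32 − 402.10 = 63.22 m.

ψ ≈ 63.22 m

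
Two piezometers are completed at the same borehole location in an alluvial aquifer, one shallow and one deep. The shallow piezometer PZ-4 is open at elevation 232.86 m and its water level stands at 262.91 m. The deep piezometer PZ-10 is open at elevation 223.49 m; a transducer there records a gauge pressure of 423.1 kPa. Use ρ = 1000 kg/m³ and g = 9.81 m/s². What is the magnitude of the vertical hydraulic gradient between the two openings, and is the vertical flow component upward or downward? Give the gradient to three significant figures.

|i_v| ≈ 0.396; vertical flow is upward

Total head at PZ-4: h = 262.91 m (water level in the standpipe).
Pressure head at PZ-10: ψ = P/(ρg) = 423.1×1000 / (1000 × 9.81) = 43.13 m.
Total head at PZ-10: h = z + ψ = 223.49 + 43.13 = 266.62 m.
Δh = h(PZ-4) − h(PZ-10) = 262.91 − 266.62 = -3.71 m.
Vertical separation Δz = 232.86 − 223.49 = 9.37 m.
|i_v| = |Δh| / Δz = 3.71 / 9.37 = 0.396.
Head is higher in the deep piezometer, so vertical flow is upward (discharge condition).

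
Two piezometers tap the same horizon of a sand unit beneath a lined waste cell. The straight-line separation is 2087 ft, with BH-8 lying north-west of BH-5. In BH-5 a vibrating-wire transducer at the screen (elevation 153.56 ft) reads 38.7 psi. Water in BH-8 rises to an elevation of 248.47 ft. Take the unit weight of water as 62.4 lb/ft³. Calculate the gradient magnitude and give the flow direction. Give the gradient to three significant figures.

i ≈ 0.00268; groundwater flows toward the south-east

Pressure head at BH-5: ψ = 144·P/γ = 144 × 38.7 / 62.4 = 89.31 ft.
Total head at BH-5: h = z + ψ = 153.56 + 89.31 = 242.87 ft.
Total head at BH-8: h = 248.47 ft (water level in the piezometer is the total head).
Head difference: h(BH-5) − h(BH-8) = 242.87 − 248.47 = -5.60 ft.
Hydraulic gradient: i = |Δh| / L = 5.60 / 2087 = 0.00268.
Flow is from higher to lower head: from BH-8 toward BH-5, i.e. toward the south-east.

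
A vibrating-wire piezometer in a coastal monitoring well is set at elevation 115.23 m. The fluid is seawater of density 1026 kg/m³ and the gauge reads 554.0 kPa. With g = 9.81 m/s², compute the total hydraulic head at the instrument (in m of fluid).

ψ = P/(ρg) = 554.0×1000 / (1026 × 9.81) = 55.04 m.
h = z + ψ = 115.23 + 55.04 = 170.27 m.

h ≈ 170.27 m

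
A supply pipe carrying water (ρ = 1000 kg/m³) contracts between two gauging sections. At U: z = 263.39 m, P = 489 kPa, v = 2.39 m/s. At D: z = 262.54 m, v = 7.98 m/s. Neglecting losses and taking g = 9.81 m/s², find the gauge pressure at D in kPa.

P₂ ≈ 468 kPa

Pressure head at U: ψ₁ = P₁/(ρg) = 489×1000 / (1000 × 9.81) = 49.85 m.
Velocity heads: v₁²/2g = 2.39²/19.62 = 0.291 m; v₂²/2g = 7.98²/19.62 = 3.246 m.
Total head H = z₁ + ψ₁ + v₁²/2g = 263.39 + 49.85 + 0.291 = 313.53 m.
ψ₂ = H − z₂ − v₂²/2g = 313.53 − 262.54 − 3.246 = 47.74 m.
P₂ = ρgψ₂ = 1000 × 9.81 × 47.74 ≈ 468 kPa.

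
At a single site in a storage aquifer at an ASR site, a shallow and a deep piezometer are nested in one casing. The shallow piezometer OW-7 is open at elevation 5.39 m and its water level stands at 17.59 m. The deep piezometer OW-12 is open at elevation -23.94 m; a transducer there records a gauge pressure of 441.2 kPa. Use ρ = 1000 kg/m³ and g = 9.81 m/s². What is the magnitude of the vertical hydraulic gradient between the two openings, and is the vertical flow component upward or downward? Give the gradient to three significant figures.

|i_v| ≈ 0.117; vertical flow is upward

Total head at OW-7: h = 17.59 m (water level in the standpipe).
Pressure head at OW-12: ψ = P/(ρg) = 441.2×1000 / (1000 × 9.81) = 44.97 m.
Total head at OW-12: h = z + ψ = -23.94 + 44.97 = 21.03 m.
Δh = h(OW-7) − h(OW-12) = 17.59 − 21.03 = -3.44 m.
Vertical separation Δz = 5.39 − (-23.94) = 29.33 m.
|i_v| = |Δh| / Δz = 3.44 / 29.33 = 0.117.
Head is higher in the deep piezometer, so vertical flow is upward (discharge condition).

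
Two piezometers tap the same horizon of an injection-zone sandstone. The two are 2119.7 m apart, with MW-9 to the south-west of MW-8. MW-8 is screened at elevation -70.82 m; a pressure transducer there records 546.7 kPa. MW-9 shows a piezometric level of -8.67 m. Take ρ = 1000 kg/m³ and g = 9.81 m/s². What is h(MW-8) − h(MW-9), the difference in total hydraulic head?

Δh ≈ -6.42 m

Pressure head at MW-8: ψ = P/(ρg) = 546.7×1000 / (1000 × 9.81) = 55.73 m.
Total head at MW-8: h = z + ψ = -70.82 + 55.73 = -15.09 m.
Total head at MW-9: h = -8.67 m (water level in the piezometer is the total head).
Head difference: h(MW-8) − h(MW-9) = -15.09 − (-8.67) = -6.42 m.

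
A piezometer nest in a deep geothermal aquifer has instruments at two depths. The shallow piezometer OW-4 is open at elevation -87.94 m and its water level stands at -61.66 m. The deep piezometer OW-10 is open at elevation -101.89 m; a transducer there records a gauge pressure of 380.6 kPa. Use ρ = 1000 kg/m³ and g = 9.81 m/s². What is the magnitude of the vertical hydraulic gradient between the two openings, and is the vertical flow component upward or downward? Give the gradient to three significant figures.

Total head at OW-4: h = -61.66 m (water level in the standpipe).
Pressure head at OW-10: ψ = P/(ρg) = 380.6×1000 / (1000 × 9.81) = 38.80 m.
Total head at OW-10: h = z + ψ = -101.89 + 38.80 = -63.09 m.
Δh = h(OW-4) − h(OW-10) = -61.66 − (-63.09) = 1.43 m.
Vertical separation Δz = -87.94 − (-101.89) = 13.95 m.
|i_v| = |Δh| / Δz = 1.43 / 13.95 = 0.103.
Head is higher in the shallow piezometer, so vertical flow is downward (recharge condition).

|i_v| ≈ 0.103; vertical flow is downward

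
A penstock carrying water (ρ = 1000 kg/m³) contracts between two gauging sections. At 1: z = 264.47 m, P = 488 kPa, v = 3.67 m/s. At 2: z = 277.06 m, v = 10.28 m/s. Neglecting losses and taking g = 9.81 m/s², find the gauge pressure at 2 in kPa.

P₂ ≈ 318 kPa

Pressure head at 1: ψ₁ = P₁/(ρg) = 488×1000 / (1000 × 9.81) = 49.75 m.
Velocity heads: v₁²/2g = 3.67²/19.62 = 0.686 m; v₂²/2g = 10.28²/19.62 = 5.386 m.
Total head H = z₁ + ψ₁ + v₁²/2g = 264.47 + 49.75 + 0.686 = 314.91 m.
ψ₂ = H − z₂ − v₂²/2g = 314.91 − 277.06 − 5.386 = 32.46 m.
P₂ = ρgψ₂ = 1000 × 9.81 × 32.46 ≈ 318 kPa.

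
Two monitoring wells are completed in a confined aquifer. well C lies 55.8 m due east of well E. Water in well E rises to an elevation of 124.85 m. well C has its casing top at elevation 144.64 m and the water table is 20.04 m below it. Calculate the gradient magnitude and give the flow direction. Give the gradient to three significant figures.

i ≈ 0.00448; groundwater flows toward the east

Total head at well E: h = 124.85 m (water level in the piezometer is the total head).
Total head at well C: h = 144.64 − 20.04 = 124.60 m.
Head difference: h(well E) − h(well C) = 124.85 − 124.60 = 0.25 m.
Hydraulic gradient: i = |Δh| / L = 0.25 / 55.8 = 0.00448.
Flow is from higher to lower head: from well E toward well C, i.e. toward the east.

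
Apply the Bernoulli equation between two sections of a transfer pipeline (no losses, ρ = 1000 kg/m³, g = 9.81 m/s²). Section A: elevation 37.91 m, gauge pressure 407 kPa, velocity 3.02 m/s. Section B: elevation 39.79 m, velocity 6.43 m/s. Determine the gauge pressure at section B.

Pressure head at A: ψ₁ = P₁/(ρg) = 407×1000 / (1000 × 9.81) = 41.49 m.
Velocity heads: v₁²/2g = 3.02²/19.62 = 0.465 m; v₂²/2g = 6.43²/19.62 = 2.107 m.
Total head H = z₁ + ψ₁ + v₁²/2g = 37.91 + 41.49 + 0.465 = 79.87 m.
ψ₂ = H − z₂ − v₂²/2g = 79.87 − 39.79 − 2.107 = 37.97 m.
P₂ = ρgψ₂ = 1000 × 9.81 × 37.97 ≈ 372 kPa.

P₂ ≈ 372 kPa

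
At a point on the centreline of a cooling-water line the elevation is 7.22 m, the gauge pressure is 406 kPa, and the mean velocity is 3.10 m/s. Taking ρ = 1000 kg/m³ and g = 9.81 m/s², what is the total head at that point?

h ≈ 49.10 m

Pressure head ψ = P/(ρg) = 406×1000 / (1000 × 9.81) = 41.39 m.
Velocity head = v²/(2g) = 3.10² / (2 × 9.81) = 0.490 m.
h = z + ψ + v²/(2g) = 7.22 + 41.39 + 0.490 = 49.10 m.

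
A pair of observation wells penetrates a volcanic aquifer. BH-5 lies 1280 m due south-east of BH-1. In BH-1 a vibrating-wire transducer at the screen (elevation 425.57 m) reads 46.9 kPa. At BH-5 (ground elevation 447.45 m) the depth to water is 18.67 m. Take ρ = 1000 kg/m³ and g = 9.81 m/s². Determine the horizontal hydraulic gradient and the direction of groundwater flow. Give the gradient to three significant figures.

i ≈ 0.00123; groundwater flows toward the south-east

Pressure head at BH-1: ψ = P/(ρg) = 46.9×1000 / (1000 × 9.81) = 4.78 m.
Total head at BH-1: h = z + ψ = 425.57 + 4.78 = 430.35 m.
Total head at BH-5: h = 447.45 − 18.67 = 428.78 m.
Head difference: h(BH-1) − h(BH-5) = 430.35 − 428.78 = 1.57 m.
Hydraulic gradient: i = |Δh| / L = 1.57 / 1280 = 0.00123.
Flow is from higher to lower head: from BH-1 toward BH-5, i.e. toward the south-east.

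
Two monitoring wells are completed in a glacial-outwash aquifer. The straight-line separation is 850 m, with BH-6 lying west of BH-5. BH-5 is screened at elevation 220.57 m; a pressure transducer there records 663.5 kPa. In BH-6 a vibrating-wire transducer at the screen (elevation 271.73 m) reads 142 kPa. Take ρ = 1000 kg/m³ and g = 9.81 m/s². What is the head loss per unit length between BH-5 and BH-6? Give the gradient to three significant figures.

i ≈ 0.00235 m/m

Pressure head at BH-5: ψ = P/(ρg) = 663.5×1000 / (1000 × 9.81) = 67.64 m.
Total head at BH-5: h = z + ψ = 220.57 + 67.64 = 288.21 m.
Pressure head at BH-6: ψ = P/(ρg) = 142×1000 / (1000 × 9.81) = 14.48 m.
Total head at BH-6: h = z + ψ = 271.73 + 14.48 = 286.21 m.
Head difference: h(BH-5) − h(BH-6) = 288.21 − 286.21 = 2.00 m.
Hydraulic gradient: i = |Δh| / L = 2.00 / 850 = 0.00235.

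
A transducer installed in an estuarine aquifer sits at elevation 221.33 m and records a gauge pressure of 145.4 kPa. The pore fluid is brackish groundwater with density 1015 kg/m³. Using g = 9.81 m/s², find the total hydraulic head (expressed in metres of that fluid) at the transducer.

h ≈ 235.93 m

ψ = P/(ρg) = 145.4×1000 / (1015 × 9.81) = 14.60 m.
h = z + ψ = 221.33 + 14.60 = 235.93 m.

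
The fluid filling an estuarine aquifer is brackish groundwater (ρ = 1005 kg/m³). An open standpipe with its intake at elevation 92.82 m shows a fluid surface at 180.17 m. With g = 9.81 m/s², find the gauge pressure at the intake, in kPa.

P ≈ 861 kPa

Pressure head ψ = h − z = 180.17 − 92.82 = 87.35 m.
P = ρgψ = 1005 × 9.81 × 87.35 = 861188 Pa ≈ 861 kPa.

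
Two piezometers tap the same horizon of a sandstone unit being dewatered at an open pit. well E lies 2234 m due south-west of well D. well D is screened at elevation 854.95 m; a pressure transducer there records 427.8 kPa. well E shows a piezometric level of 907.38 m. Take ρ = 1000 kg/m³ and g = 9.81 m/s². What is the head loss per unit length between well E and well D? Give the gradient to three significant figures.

Pressure head at well D: ψ = P/(ρg) = 427.8×1000 / (1000 × 9.81) = 43.61 m.
Total head at well D: h = z + ψ = 854.95 + 43.61 = 898.56 m.
Total head at well E: h = 907.38 m (water level in the piezometer is the total head).
Head difference: h(well D) − h(well E) = 898.56 − 907.38 = -8.82 m.
Hydraulic gradient: i = |Δh| / L = 8.82 / 2234 = 0.00395.

i ≈ 0.00395 m/m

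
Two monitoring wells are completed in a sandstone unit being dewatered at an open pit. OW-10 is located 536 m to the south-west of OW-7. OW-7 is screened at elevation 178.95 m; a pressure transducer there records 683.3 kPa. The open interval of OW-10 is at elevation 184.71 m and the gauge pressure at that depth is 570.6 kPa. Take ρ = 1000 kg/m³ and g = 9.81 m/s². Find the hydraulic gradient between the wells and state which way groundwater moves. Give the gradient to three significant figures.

Pressure head at OW-7: ψ = P/(ρg) = 683.3×1000 / (1000 × 9.81) = 69.65 m.
Total head at OW-7: h = z + ψ = 178.95 + 69.65 = 248.60 m.
Pressure head at OW-10: ψ = P/(ρg) = 570.6×1000 / (1000 × 9.81) = 58.17 m.
Total head at OW-10: h = z + ψ = 184.71 + 58.17 = 242.88 m.
Head difference: h(OW-7) − h(OW-10) = 248.60 − 242.88 = 5.72 m.
Hydraulic gradient: i = |Δh| / L = 5.72 / 536 = 0.0107.
Flow is from higher to lower head: from OW-7 toward OW-10, i.e. toward the south-west.

i ≈ 0.0107; groundwater flows toward the south-west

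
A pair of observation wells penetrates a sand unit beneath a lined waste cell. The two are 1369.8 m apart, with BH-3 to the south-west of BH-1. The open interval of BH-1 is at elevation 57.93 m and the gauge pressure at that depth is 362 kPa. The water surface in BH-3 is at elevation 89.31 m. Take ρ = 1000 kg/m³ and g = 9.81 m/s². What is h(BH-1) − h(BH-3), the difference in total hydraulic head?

Pressure head at BH-1: ψ = P/(ρg) = 362×1000 / (1000 × 9.81) = 36.90 m.
Total head at BH-1: h = z + ψ = 57.93 + 36.90 = 94.83 m.
Total head at BH-3: h = 89.31 m (water level in the piezometer is the total head).
Head difference: h(BH-1) − h(BH-3) = 94.83 − 89.31 = 5.52 m.

Δh ≈ 5.52 m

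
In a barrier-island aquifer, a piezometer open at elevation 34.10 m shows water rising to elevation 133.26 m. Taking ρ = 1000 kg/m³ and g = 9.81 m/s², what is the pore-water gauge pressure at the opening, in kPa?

Pressure head ψ = h − z = 133.26 − 34.10 = 99.16 m.
P = ρgψ = 1000 × 9.81 × 99.16 = 972760 Pa ≈ 973 kPa.

P ≈ 973 kPa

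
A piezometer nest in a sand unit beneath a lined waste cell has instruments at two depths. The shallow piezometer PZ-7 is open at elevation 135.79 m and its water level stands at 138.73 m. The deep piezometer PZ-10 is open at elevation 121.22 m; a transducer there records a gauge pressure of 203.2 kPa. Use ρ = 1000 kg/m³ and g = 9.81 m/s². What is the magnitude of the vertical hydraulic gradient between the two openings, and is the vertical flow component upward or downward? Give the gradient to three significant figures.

Total head at PZ-7: h = 138.73 m (water level in the standpipe).
Pressure head at PZ-10: ψ = P/(ρg) = 203.2×1000 / (1000 × 9.81) = 20.71 m.
Total head at PZ-10: h = z + ψ = 121.22 + 20.71 = 141.93 m.
Δh = h(PZ-7) − h(PZ-10) = 138.73 − 141.93 = -3.20 m.
Vertical separation Δz = 135.79 − 121.22 = 14.57 m.
|i_v| = |Δh| / Δz = 3.20 / 14.57 = 0.220.
Head is higher in the deep piezometer, so vertical flow is upward (discharge condition).

|i_v| ≈ 0.220; vertical flow is upward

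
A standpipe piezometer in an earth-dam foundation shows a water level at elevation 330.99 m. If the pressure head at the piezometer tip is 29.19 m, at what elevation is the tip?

z ≈ 301.80 m

z = h − ψ = 330.99 − 29.19 = 301.80 m.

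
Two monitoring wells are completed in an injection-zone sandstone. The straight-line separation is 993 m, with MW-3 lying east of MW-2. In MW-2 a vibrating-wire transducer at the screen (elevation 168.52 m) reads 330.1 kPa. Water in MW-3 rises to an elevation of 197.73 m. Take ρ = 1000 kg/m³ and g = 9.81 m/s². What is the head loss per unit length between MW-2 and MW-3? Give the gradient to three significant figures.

i ≈ 0.00447 m/m

Pressure head at MW-2: ψ = P/(ρg) = 330.1×1000 / (1000 × 9.81) = 33.65 m.
Total head at MW-2: h = z + ψ = 168.52 + 33.65 = 202.17 m.
Total head at MW-3: h = 197.73 m (water level in the piezometer is the total head).
Head difference: h(MW-2) − h(MW-3) = 202.17 − 197.73 = 4.44 m.
Hydraulic gradient: i = |Δh| / L = 4.44 / 993 = 0.00447.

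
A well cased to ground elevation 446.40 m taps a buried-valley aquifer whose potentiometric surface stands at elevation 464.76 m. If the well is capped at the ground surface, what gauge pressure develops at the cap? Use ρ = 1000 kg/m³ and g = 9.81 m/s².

Head above the cap: Δh = 464.76 − 446.40 = 18.36 m.
P = ρgΔh = 1000 × 9.81 × 18.36 = 180112 Pa ≈ 180 kPa.

P ≈ 180 kPa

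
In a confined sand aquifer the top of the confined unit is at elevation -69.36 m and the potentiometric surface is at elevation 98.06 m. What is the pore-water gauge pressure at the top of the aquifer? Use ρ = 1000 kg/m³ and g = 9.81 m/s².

P ≈ 1640 kPa

Pressure head at the aquifer top: ψ = h − z = 98.06 − (-69.36) = 167.42 m.
P = ρgψ = 1000 × 9.81 × 167.42 = 1642390 Pa ≈ 1640 kPa.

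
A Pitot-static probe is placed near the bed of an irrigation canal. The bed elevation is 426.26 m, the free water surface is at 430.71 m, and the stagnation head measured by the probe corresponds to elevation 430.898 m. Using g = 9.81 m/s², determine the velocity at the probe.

v ≈ 1.92 m/s

Near the bed, under hydrostatic conditions, the piezometric head (z + ψ) equals the free-surface elevation, 430.71 m.
Velocity head = total − piezometric = 430.898 − 430.71 = 0.188 m.
v = √(2g·h_v) = √(2 × 9.81 × 0.188) = 1.92 m/s.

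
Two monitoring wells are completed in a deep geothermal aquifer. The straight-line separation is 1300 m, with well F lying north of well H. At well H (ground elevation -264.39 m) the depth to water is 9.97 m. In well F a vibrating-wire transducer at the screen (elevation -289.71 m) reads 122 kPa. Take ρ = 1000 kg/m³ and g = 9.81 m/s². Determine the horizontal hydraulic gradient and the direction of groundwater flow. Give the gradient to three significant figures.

i ≈ 0.00224; groundwater flows toward the north

Total head at well H: h = -264.39 − 9.97 = -274.36 m.
Pressure head at well F: ψ = P/(ρg) = 122×1000 / (1000 × 9.81) = 12.44 m.
Total head at well F: h = z + ψ = -289.71 + 12.44 = -277.27 m.
Head difference: h(well H) − h(well F) = -274.36 − (-277.27) = 2.91 m.
Hydraulic gradient: i = |Δh| / L = 2.91 / 1300 = 0.00224.
Flow is from higher to lower head: from well H toward well F, i.e. toward the north.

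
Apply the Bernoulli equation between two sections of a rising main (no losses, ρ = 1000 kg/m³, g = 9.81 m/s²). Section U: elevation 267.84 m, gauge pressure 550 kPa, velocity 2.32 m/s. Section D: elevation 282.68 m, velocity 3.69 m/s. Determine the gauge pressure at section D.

Pressure head at U: ψ₁ = P₁/(ρg) = 550×1000 / (1000 × 9.81) = 56.07 m.
Velocity heads: v₁²/2g = 2.32²/19.62 = 0.274 m; v₂²/2g = 3.69²/19.62 = 0.694 m.
Total head H = z₁ + ψ₁ + v₁²/2g = 267.84 + 56.07 + 0.274 = 324.18 m.
ψ₂ = H − z₂ − v₂²/2g = 324.18 − 282.68 − 0.694 = 40.81 m.
P₂ = ρgψ₂ = 1000 × 9.81 × 40.81 ≈ 400 kPa.

P₂ ≈ 400 kPa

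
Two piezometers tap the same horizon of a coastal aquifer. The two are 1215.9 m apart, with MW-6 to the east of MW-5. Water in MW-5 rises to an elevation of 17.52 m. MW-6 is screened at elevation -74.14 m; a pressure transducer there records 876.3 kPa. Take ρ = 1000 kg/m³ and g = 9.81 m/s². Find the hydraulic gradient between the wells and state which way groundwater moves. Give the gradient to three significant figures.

i ≈ 0.00192; groundwater flows toward the east

Total head at MW-5: h = 17.52 m (water level in the piezometer is the total head).
Pressure head at MW-6: ψ = P/(ρg) = 876.3×1000 / (1000 × 9.81) = 89.33 m.
Total head at MW-6: h = z + ψ = -74.14 + 89.33 = 15.19 m.
Head difference: h(MW-5) − h(MW-6) = 17.52 − 15.19 = 2.33 m.
Hydraulic gradient: i = |Δh| / L = 2.33 / 1215.9 = 0.00192.
Flow is from higher to lower head: from MW-5 toward MW-6, i.e. toward the east.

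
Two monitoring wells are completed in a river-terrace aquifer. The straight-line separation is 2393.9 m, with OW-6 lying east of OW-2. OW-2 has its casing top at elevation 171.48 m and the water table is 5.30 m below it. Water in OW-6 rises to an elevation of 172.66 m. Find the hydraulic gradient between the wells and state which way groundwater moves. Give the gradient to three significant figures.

Total head at OW-2: h = 171.48 − 5.30 = 166.18 m.
Total head at OW-6: h = 172.66 m (water level in the piezometer is the total head).
Head difference: h(OW-2) − h(OW-6) = 166.18 − 172.66 = -6.48 m.
Hydraulic gradient: i = |Δh| / L = 6.48 / 2393.9 = 0.00271.
Flow is from higher to lower head: from OW-6 toward OW-2, i.e. toward the west.

i ≈ 0.00271; groundwater flows toward the west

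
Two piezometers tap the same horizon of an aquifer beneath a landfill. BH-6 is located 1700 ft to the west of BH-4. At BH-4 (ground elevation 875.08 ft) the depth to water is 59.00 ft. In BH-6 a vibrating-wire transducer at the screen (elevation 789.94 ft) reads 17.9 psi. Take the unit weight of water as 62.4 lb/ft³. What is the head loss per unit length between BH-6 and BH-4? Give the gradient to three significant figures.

Total head at BH-4: h = 875.08 − 59.00 = 816.08 ft.
Pressure head at BH-6: ψ = 144·P/γ = 144 × 17.9 / 62.4 = 41.31 ft.
Total head at BH-6: h = z + ψ = 789.94 + 41.31 = 831.25 ft.
Head difference: h(BH-4) − h(BH-6) = 816.08 − 831.25 = -15.17 ft.
Hydraulic gradient: i = |Δh| / L = 15.17 / 1700 = 0.00892.

i ≈ 0.00892 ft/ft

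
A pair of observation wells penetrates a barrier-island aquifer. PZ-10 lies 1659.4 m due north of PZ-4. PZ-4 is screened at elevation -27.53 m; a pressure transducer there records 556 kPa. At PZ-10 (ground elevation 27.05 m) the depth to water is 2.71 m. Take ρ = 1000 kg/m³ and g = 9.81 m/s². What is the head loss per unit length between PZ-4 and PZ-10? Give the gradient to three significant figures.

Pressure head at PZ-4: ψ = P/(ρg) = 556×1000 / (1000 × 9.81) = 56.68 m.
Total head at PZ-4: h = z + ψ = -27.53 + 56.68 = 29.15 m.
Total head at PZ-10: h = 27.05 − 2.71 = 24.34 m.
Head difference: h(PZ-4) − h(PZ-10) = 29.15 − 24.34 = 4.81 m.
Hydraulic gradient: i = |Δh| / L = 4.81 / 1659.4 = 0.00290.

i ≈ 0.00290 m/m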